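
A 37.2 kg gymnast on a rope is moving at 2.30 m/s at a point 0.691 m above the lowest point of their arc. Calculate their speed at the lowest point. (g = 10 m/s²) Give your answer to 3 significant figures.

v = 4.37 m/s

Mechanical energy is conserved (no friction): ½mv₀² + mgh = ½mv²
v² = v₀² + 2gh = (2.30)² + 2(10)(0.691) = 19.110
v = √19.110 = 4.371 m/s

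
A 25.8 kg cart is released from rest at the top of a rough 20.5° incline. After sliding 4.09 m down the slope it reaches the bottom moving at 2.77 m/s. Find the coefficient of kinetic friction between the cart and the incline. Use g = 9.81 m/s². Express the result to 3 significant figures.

μ_k = 0.272

mgh = ½mv² + μ_k (mg cosθ) L, with h = L sinθ
mgL sinθ = 362.52 J; ½mv² = 98.980 J
W_f = 362.52 − 98.980 = 263.5 J
μ_k = W_f/(mg cosθ · L) = 263.5/(237.1 × 4.09) = 0.2718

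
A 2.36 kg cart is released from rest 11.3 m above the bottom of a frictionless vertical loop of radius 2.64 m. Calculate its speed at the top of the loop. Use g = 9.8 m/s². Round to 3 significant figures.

Energy conservation: mgh = ½mv_top² + mg(2r)
v_top² = 2g(h − 2r) = 2(9.8)(11.3 − 5.280) = 118.0
v_top = 10.86 m/s

v = 10.9 m/s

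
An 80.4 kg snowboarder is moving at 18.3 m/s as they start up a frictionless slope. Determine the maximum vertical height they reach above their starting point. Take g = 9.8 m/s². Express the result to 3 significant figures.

Setting KE at the bottom equal to PE gained: ½mv² = mgh
h = v²/(2g) = 18.3²/(2 × 9.8) = 17.09 m

h = 17.1 m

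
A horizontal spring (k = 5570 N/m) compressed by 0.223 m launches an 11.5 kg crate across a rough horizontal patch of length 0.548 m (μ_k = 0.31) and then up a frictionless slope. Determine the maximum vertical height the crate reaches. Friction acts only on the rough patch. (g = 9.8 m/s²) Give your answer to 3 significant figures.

Spring energy: E₀ = ½kx² = ½(5570)(0.223)² = 138.50 J
Friction: W_f = μ_k mg d = (0.31)(11.5)(9.8)(0.548) = 19.15 J
Energy at base of ramp: E = 138.50 − 19.15 = 119.35 J
At max height all remaining energy is PE: mgh = E ⇒ h = E/(mg) = 119.35/(11.5 × 9.8) = 1.059 m

h = 1.06 m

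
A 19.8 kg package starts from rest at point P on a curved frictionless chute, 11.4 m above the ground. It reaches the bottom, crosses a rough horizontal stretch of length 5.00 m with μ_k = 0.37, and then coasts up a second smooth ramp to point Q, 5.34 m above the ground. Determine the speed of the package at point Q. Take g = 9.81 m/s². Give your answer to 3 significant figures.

v = 9.09 m/s

Energy at P: mgh₁ = (19.8)(9.81)(11.4) = 2214.3 J
Friction loss: W_f = μ_k mg d = 359.3 J
At Q: ½mv² + mgh₂ = mgh₁ − W_f
½mv² = 2214.3 − 359.3 − 1037.2 = 817.74 J
v = √(2 × 817.74/19.8) = 9.088 m/s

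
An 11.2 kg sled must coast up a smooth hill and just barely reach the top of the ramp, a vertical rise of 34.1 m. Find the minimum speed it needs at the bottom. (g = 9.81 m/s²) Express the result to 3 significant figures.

v = 25.9 m/s

At the top it is momentarily at rest, so all KE converts to PE: ½mv² = mgh
v = √(2gh) = √(2 × 9.81 × 34.1) = 25.87 m/s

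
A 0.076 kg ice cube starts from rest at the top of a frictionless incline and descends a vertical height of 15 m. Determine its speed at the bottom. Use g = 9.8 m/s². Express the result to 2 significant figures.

Equating total energy at the two states: mgh = ½mv²
v = √(2gh) = √(2 × 9.8 × 15) = √294.00 = 17.15 m/s

v = 17 m/s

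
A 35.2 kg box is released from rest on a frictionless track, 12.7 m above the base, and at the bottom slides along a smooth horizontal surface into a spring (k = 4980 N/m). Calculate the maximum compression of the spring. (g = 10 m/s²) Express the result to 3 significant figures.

x = 1.34 m

Gravitational PE at the top equals spring PE at max compression: mgh = ½kx²
x = √(2mgh/k) = √(2 × 35.2 × 10 × 12.7 / 4980) = 1.340 m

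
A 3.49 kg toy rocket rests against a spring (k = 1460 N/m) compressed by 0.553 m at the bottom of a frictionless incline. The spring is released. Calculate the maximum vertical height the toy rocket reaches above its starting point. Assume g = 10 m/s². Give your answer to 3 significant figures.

h = 6.40 m

Energy conservation from release to the highest point: ½kx² = mgh
h = kx²/(2mg) = (1460)(0.553)²/(2 × 3.49 × 10) = 6.397 m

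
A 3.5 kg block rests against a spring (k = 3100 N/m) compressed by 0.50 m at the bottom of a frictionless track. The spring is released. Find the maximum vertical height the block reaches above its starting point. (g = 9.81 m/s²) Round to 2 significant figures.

h = 11 m

All spring PE becomes gravitational PE at the highest point: ½kx² = mgh
h = kx²/(2mg) = (3100)(0.50)²/(2 × 3.5 × 9.81) = 11.29 m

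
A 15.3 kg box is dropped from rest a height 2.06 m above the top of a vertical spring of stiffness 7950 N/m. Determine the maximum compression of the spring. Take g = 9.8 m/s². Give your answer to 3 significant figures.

x = 0.298 m

Measuring PE from the top of the relaxed spring, at max compression the box has dropped H + x with zero KE, so:
mg(H + x) = ½kx²
½(7950)x² − (15.3)(9.8)x − (15.3)(9.8)(2.06) = 0
3975x² − 149.9x − 308.9 = 0
x = [149.9 + √(22482 + 4.9111e+06)]/(2 × 3975) = 0.2983 m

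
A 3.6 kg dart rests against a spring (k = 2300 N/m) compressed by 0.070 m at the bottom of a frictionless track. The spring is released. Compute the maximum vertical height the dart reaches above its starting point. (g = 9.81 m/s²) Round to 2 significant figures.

At maximum height the dart is at rest, so ½kx² = mgh
h = kx²/(2mg) = (2300)(0.070)²/(2 × 3.6 × 9.81) = 0.1596 m

h = 0.16 m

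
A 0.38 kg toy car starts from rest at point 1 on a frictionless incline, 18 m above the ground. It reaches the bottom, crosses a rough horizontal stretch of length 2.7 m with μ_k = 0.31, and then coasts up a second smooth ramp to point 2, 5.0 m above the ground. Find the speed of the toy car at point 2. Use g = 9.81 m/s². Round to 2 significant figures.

Energy at 1: mgh₁ = (0.38)(9.81)(18) = 67.100 J
Friction loss: W_f = μ_k mg d = 3.120 J
At 2: ½mv² + mgh₂ = mgh₁ − W_f
½mv² = 67.100 − 3.120 − 18.639 = 45.341 J
v = √(2 × 45.341/0.38) = 15.45 m/s

v = 15 m/s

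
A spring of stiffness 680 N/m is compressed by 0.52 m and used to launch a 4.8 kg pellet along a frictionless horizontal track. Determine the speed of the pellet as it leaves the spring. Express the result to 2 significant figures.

v = 6.2 m/s

Spring PE converts entirely to kinetic energy: ½kx² = ½mv²
v = x√(k/m) = 0.52 × √(680/4.8) = 6.189 m/s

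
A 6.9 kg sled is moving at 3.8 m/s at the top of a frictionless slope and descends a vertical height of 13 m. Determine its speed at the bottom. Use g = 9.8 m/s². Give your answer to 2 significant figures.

By conservation of mechanical energy, ½mv₀² + mgh = ½mv²
v² = v₀² + 2gh = (3.8)² + 2(9.8)(13) = 269.24
v = √269.24 = 16.41 m/s

v = 16 m/s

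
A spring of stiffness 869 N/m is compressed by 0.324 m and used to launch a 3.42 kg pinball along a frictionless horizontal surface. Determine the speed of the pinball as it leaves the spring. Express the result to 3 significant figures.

Conservation of energy: ½kx² = ½mv²
v = x√(k/m) = 0.324 × √(869/3.42) = 5.165 m/s

v = 5.16 m/s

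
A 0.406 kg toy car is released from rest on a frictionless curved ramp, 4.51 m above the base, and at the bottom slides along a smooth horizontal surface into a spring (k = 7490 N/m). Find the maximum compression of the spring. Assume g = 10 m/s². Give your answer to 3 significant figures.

Gravitational PE at the top equals spring PE at max compression: mgh = ½kx²
x = √(2mgh/k) = √(2 × 0.406 × 10 × 4.51 / 7490) = 0.06992 m

x = 0.0699 m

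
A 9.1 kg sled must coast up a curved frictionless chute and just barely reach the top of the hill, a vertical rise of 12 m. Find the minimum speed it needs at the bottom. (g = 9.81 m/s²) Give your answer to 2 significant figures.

v = 15 m/s

At the top it is momentarily at rest, so all KE converts to PE: ½mv² = mgh
v = √(2gh) = √(2 × 9.81 × 12) = 15.34 m/s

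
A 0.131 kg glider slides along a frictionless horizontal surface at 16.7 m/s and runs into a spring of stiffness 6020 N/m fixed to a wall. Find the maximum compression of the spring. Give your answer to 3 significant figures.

x = 0.0779 m

All KE is stored as spring PE at maximum compression: ½mv² = ½kx²
x = v√(m/k) = 16.7 × √(0.131/6020) = 0.07790 m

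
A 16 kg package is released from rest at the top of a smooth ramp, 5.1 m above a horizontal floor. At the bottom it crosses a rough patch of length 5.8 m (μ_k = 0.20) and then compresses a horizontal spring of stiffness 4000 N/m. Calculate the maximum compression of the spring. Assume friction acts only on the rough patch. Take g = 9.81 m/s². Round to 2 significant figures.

Initial energy: E₁ = mgh = (16)(9.81)(5.1) = 800.50 J
Friction removes W_f = μ_k mg d = (0.20)(16)(9.81)(5.8) = 182.1 J
Energy reaching the spring: E = 800.50 − 182.1 = 618.42 J
At max compression ½kx² = E ⇒ x = √(2E/k) = √(2 × 618.42/4000) = 0.5561 m

x = 0.56 m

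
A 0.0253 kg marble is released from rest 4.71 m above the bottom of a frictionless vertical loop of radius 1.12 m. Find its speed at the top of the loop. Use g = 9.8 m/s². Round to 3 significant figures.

Energy conservation: mgh = ½mv_top² + mg(2r)
v_top² = 2g(h − 2r) = 2(9.8)(4.71 − 2.240) = 48.41
v_top = 6.958 m/s

v = 6.96 m/s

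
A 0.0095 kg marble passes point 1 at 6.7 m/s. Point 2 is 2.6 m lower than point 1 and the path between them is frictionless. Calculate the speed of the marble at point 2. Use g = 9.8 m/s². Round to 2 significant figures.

v = 9.8 m/s

By conservation of mechanical energy, ½mv₀² + mgh = ½mv²
v² = v₀² + 2gh = (6.7)² + 2(9.8)(2.6) = 95.850
v = √95.850 = 9.790 m/s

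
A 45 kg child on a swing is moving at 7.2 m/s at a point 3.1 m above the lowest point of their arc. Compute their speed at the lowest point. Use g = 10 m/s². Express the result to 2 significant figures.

v = 11 m/s

By conservation of mechanical energy, ½mv₀² + mgh = ½mv²
v² = v₀² + 2gh = (7.2)² + 2(10)(3.1) = 113.84
v = √113.84 = 10.67 m/s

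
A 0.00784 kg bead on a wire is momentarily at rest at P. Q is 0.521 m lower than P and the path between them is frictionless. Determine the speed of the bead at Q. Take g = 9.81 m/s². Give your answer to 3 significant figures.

Energy conservation between the two points: mgh = ½mv²
v = √(2gh) = √(2 × 9.81 × 0.521) = √10.222 = 3.197 m/s

v = 3.20 m/s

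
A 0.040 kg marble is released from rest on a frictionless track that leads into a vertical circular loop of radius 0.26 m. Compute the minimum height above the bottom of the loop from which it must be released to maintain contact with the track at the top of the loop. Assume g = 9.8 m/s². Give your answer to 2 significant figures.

At the top, for minimum speed gravity alone supplies the centripetal force: mg = mv_top²/r ⇒ v_top² = gr = 2.548 m²/s²
Energy conservation from release height h to the top (height 2r): mgh = ½mv_top² + mg(2r)
h = v_top²/(2g) + 2r = r/2 + 2r = 5r/2 = 0.6500 m

h = 0.65 m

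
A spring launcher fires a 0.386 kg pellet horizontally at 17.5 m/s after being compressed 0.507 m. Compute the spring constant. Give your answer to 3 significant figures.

Energy stored in the spring equals the launch KE: ½kx² = ½mv²
k = mv²/x² = (0.386)(17.5)²/(0.507)² = 459.9 N/m

k = 460 N/m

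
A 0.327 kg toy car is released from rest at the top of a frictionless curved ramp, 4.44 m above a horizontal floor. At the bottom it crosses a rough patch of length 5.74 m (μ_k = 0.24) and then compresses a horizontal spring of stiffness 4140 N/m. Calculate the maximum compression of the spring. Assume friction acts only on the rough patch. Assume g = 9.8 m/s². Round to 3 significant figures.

x = 0.0689 m

Initial energy: E₁ = mgh = (0.327)(9.8)(4.44) = 14.228 J
Friction removes W_f = μ_k mg d = (0.24)(0.327)(9.8)(5.74) = 4.415 J
Energy reaching the spring: E = 14.228 − 4.415 = 9.8138 J
At max compression ½kx² = E ⇒ x = √(2E/k) = √(2 × 9.8138/4140) = 0.06885 m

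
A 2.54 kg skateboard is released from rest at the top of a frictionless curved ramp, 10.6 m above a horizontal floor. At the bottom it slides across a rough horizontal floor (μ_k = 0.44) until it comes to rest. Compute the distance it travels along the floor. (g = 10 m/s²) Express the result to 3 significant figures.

d = 24.1 m

Energy bookkeeping (friction removes W_f = μ_k N d):
At rest all PE has been dissipated by friction: mgh = μ_k m g d
d = h/μ_k = 10.6/0.44 = 24.09 m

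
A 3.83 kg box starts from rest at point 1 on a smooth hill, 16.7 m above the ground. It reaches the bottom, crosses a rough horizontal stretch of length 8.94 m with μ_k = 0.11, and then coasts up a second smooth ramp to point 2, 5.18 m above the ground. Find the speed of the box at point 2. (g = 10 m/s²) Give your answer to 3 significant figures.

v = 14.5 m/s

Energy at 1: mgh₁ = (3.83)(10)(16.7) = 639.61 J
Friction loss: W_f = μ_k mg d = 37.66 J
At 2: ½mv² + mgh₂ = mgh₁ − W_f
½mv² = 639.61 − 37.66 − 198.39 = 403.55 J
v = √(2 × 403.55/3.83) = 14.52 m/s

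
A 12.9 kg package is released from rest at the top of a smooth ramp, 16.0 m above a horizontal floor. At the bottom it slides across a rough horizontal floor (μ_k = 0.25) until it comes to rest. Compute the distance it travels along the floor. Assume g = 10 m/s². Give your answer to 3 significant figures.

d = 64.0 m

Energy at the top = energy at the end + work done against friction:
At rest all PE has been dissipated by friction: mgh = μ_k m g d
d = h/μ_k = 16.0/0.25 = 64.00 m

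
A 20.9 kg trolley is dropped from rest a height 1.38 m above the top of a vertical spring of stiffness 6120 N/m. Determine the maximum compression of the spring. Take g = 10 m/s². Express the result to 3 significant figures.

x = 0.343 m

Measuring PE from the top of the relaxed spring, at max compression the trolley has dropped H + x with zero KE, so:
mg(H + x) = ½kx²
½(6120)x² − (20.9)(10)x − (20.9)(10)(1.38) = 0
3060x² − 209.0x − 288.4 = 0
x = [209.0 + √(43681 + 3.5303e+06)]/(2 × 3060) = 0.3431 m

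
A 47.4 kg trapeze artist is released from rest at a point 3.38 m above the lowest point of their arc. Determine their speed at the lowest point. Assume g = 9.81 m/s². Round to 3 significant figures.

v = 8.14 m/s

By conservation of mechanical energy, mgh = ½mv²
v = √(2gh) = √(2 × 9.81 × 3.38) = √66.316 = 8.143 m/s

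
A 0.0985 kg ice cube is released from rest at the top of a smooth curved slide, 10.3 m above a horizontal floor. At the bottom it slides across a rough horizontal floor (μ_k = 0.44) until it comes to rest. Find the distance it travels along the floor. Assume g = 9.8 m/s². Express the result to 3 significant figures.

Applying the work–energy principle:
At rest all PE has been dissipated by friction: mgh = μ_k m g d
d = h/μ_k = 10.3/0.44 = 23.41 m

d = 23.4 m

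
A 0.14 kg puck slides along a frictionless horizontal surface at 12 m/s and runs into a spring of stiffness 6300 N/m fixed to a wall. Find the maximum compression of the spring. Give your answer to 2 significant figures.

x = 0.057 m

All KE is stored as spring PE at maximum compression: ½mv² = ½kx²
x = v√(m/k) = 12 × √(0.14/6300) = 0.05657 m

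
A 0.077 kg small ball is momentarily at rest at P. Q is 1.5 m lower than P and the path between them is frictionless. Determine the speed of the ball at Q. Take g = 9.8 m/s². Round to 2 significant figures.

Energy conservation between the two points: mgh = ½mv²
The mass cancels from both sides.
v = √(2gh) = √(2 × 9.8 × 1.5) = √29.400 = 5.422 m/s

v = 5.4 m/s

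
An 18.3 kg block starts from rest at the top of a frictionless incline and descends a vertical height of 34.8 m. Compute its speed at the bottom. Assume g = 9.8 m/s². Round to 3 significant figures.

Energy conservation between the two points: mgh = ½mv²
v = √(2gh) = √(2 × 9.8 × 34.8) = √682.08 = 26.12 m/s

v = 26.1 m/s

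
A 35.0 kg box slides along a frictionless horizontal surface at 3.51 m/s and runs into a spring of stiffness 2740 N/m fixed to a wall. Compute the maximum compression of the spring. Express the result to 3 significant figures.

All KE is stored as spring PE at maximum compression: ½mv² = ½kx²
x = v√(m/k) = 3.51 × √(35.0/2740) = 0.3967 m

x = 0.397 m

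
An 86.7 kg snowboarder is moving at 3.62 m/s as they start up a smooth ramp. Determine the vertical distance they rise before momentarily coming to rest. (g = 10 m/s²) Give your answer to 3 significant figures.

Setting KE at the bottom equal to PE gained: ½mv² = mgh
h = v²/(2g) = 3.62²/(2 × 10) = 0.6552 m

h = 0.655 m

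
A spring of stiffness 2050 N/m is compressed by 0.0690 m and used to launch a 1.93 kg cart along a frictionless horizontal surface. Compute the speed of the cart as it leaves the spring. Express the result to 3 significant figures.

v = 2.25 m/s

Spring PE converts entirely to kinetic energy: ½kx² = ½mv²
v = x√(k/m) = 0.0690 × √(2050/1.93) = 2.249 m/s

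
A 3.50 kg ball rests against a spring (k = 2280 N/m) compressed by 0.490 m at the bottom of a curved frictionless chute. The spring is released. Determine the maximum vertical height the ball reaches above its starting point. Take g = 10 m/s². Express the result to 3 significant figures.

At maximum height the ball is at rest, so ½kx² = mgh
h = kx²/(2mg) = (2280)(0.490)²/(2 × 3.50 × 10) = 7.820 m

h = 7.82 m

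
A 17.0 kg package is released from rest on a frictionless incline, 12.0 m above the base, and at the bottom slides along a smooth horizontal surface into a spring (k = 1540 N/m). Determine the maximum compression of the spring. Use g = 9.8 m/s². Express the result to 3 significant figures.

x = 1.61 m

Gravitational PE at the top equals spring PE at max compression: mgh = ½kx²
x = √(2mgh/k) = √(2 × 17.0 × 9.8 × 12.0 / 1540) = 1.611 m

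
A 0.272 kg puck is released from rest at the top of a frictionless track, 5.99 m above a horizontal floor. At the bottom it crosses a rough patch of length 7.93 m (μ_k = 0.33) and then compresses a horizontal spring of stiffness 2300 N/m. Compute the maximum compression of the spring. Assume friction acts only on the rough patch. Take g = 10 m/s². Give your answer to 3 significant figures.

Initial energy: E₁ = mgh = (0.272)(10)(5.99) = 16.293 J
Friction removes W_f = μ_k mg d = (0.33)(0.272)(10)(7.93) = 7.118 J
Energy reaching the spring: E = 16.293 − 7.118 = 9.1748 J
At max compression ½kx² = E ⇒ x = √(2E/k) = √(2 × 9.1748/2300) = 0.08932 m

x = 0.0893 m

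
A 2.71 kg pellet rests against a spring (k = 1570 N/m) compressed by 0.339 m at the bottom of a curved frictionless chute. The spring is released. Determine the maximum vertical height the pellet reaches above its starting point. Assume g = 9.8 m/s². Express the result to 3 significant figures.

All spring PE becomes gravitational PE at the highest point: ½kx² = mgh
h = kx²/(2mg) = (1570)(0.339)²/(2 × 2.71 × 9.8) = 3.397 m

h = 3.40 m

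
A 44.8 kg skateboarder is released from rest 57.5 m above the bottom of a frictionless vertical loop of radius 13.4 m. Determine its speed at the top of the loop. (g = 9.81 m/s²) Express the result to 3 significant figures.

v = 24.5 m/s

Energy conservation: mgh = ½mv_top² + mg(2r)
v_top² = 2g(h − 2r) = 2(9.81)(57.5 − 26.80) = 602.3
v_top = 24.54 m/s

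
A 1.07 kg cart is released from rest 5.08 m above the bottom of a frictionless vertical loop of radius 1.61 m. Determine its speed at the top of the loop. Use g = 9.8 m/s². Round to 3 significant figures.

v = 6.04 m/s

Energy conservation: mgh = ½mv_top² + mg(2r)
v_top² = 2g(h − 2r) = 2(9.8)(5.08 − 3.220) = 36.46
v_top = 6.038 m/s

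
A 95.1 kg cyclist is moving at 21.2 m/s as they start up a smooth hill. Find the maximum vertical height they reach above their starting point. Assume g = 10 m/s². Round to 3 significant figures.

Setting KE at the bottom equal to PE gained: ½mv² = mgh
h = v²/(2g) = 21.2²/(2 × 10) = 22.47 m

h = 22.5 m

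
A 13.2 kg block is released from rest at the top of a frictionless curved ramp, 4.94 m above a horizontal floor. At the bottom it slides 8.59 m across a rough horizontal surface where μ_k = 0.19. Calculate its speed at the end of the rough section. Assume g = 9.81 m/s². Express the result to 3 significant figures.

Energy bookkeeping (friction removes W_f = μ_k N d):
mgh = ½mv² + μ_k m g d
W_f = μ_k mg d = (0.19)(13.2)(9.81)(8.59) = 211.3 J
½mv² = mgh − W_f = 639.69 − 211.3 = 428.35 J
v = √(2 × 428.35/13.2) = 8.056 m/s

v = 8.06 m/s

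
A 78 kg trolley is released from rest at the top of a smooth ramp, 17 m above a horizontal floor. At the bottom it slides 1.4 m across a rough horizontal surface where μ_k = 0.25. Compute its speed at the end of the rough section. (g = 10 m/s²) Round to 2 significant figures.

Applying the work–energy principle:
mgh = ½mv² + μ_k m g d
W_f = μ_k mg d = (0.25)(78)(10)(1.4) = 273.0 J
½mv² = mgh − W_f = 13260 − 273.0 = 12987 J
v = √(2 × 12987/78) = 18.25 m/s

v = 18 m/s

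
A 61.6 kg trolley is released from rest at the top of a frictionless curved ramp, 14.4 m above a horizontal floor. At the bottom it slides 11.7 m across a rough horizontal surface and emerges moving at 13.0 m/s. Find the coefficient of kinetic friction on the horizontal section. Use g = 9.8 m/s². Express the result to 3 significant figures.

μ_k = 0.494

Energy at the top = energy at the end + work done against friction:
mgh = ½mv² + μ_k m g d
mgh = 8693.0 J; ½mv² = 5205.2 J
W_f = 8693.0 − 5205.2 = 3488 J
μ_k = W_f/(mg·d) = 3488/(603.7 × 11.7) = 0.4938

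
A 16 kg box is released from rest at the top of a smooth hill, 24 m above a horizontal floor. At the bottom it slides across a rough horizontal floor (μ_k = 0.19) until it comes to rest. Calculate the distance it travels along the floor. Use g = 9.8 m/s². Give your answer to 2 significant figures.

d = 130 m

Energy bookkeeping (friction removes W_f = μ_k N d):
At rest all PE has been dissipated by friction: mgh = μ_k m g d
d = h/μ_k = 24/0.19 = 126.3 m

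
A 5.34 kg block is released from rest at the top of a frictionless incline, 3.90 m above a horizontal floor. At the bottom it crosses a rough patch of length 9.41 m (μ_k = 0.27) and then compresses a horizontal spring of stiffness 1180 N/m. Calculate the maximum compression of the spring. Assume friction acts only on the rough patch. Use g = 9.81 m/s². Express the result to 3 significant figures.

x = 0.347 m

Initial energy: E₁ = mgh = (5.34)(9.81)(3.90) = 204.30 J
Friction removes W_f = μ_k mg d = (0.27)(5.34)(9.81)(9.41) = 133.1 J
Energy reaching the spring: E = 204.30 − 133.1 = 71.207 J
At max compression ½kx² = E ⇒ x = √(2E/k) = √(2 × 71.207/1180) = 0.3474 m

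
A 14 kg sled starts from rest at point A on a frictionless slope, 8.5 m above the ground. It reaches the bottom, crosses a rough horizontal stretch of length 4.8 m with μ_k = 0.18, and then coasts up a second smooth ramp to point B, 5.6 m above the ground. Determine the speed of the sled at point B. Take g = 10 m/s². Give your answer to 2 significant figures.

Energy at A: mgh₁ = (14)(10)(8.5) = 1190.0 J
Friction loss: W_f = μ_k mg d = 121.0 J
At B: ½mv² + mgh₂ = mgh₁ − W_f
½mv² = 1190.0 − 121.0 − 784.00 = 285.04 J
v = √(2 × 285.04/14) = 6.381 m/s

v = 6.4 m/s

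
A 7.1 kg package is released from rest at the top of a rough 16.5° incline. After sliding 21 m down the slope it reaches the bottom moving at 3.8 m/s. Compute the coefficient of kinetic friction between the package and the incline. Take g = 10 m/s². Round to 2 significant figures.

mgh = ½mv² + μ_k (mg cosθ) L, with h = L sinθ
mgL sinθ = 423.47 J; ½mv² = 51.262 J
W_f = 423.47 − 51.262 = 372.2 J
μ_k = W_f/(mg cosθ · L) = 372.2/(68.08 × 21) = 0.2604

μ_k = 0.26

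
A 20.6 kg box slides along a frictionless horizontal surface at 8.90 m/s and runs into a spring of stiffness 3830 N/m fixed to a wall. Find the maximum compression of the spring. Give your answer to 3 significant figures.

x = 0.653 m

At max compression the box is momentarily at rest: ½mv² = ½kx²
x = v√(m/k) = 8.90 × √(20.6/3830) = 0.6527 m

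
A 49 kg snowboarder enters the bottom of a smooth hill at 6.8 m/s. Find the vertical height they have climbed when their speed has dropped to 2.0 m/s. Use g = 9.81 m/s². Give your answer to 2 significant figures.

h = 2.2 m

Conservation of energy: ½mv₁² = ½mv₂² + mgh
h = (v₁² − v₂²)/(2g) = (6.8² − 2.0²)/(2 × 9.81) = 2.153 m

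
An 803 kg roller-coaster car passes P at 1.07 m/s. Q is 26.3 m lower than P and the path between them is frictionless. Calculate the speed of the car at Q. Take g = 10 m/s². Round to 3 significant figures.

Energy conservation between the two points: ½mv₀² + mgh = ½mv²
v² = v₀² + 2gh = (1.07)² + 2(10)(26.3) = 527.14
v = √527.14 = 22.96 m/s

v = 23.0 m/s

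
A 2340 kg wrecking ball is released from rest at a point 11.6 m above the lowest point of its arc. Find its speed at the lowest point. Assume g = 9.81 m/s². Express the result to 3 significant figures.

Energy conservation between the two points: mgh = ½mv²
v = √(2gh) = √(2 × 9.81 × 11.6) = √227.59 = 15.09 m/s

v = 15.1 m/s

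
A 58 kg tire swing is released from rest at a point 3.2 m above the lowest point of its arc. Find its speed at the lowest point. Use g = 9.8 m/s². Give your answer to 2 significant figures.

By conservation of mechanical energy, mgh = ½mv²
The mass cancels from both sides.
v = √(2gh) = √(2 × 9.8 × 3.2) = √62.720 = 7.920 m/s

v = 7.9 m/s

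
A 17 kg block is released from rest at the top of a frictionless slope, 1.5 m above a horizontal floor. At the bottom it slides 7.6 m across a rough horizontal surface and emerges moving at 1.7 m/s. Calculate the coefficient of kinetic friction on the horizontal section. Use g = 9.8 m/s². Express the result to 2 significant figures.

Energy bookkeeping (friction removes W_f = μ_k N d):
mgh = ½mv² + μ_k m g d
mgh = 249.90 J; ½mv² = 24.565 J
W_f = 249.90 − 24.565 = 225.3 J
μ_k = W_f/(mg·d) = 225.3/(166.6 × 7.6) = 0.1780

μ_k = 0.18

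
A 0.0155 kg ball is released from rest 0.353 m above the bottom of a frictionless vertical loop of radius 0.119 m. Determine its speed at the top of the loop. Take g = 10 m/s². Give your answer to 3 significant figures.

Energy conservation: mgh = ½mv_top² + mg(2r)
v_top² = 2g(h − 2r) = 2(10)(0.353 − 0.2380) = 2.300
v_top = 1.517 m/s

v = 1.52 m/s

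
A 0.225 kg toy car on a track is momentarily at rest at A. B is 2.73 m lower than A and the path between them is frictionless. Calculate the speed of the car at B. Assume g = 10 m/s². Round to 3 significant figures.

v = 7.39 m/s

By conservation of mechanical energy, mgh = ½mv²
v = √(2gh) = √(2 × 10 × 2.73) = √54.600 = 7.389 m/s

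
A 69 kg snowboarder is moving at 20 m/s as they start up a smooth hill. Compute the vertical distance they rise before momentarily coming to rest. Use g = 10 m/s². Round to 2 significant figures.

Setting KE at the bottom equal to PE gained: ½mv² = mgh
h = v²/(2g) = 20²/(2 × 10) = 20.00 m

h = 20 m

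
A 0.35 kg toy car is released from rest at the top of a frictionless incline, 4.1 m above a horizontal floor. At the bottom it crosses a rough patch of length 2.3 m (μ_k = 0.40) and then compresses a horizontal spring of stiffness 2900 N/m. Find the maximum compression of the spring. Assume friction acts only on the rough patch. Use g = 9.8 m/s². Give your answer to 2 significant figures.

x = 0.087 m

Initial energy: E₁ = mgh = (0.35)(9.8)(4.1) = 14.063 J
Friction removes W_f = μ_k mg d = (0.40)(0.35)(9.8)(2.3) = 3.156 J
Energy reaching the spring: E = 14.063 − 3.156 = 10.907 J
At max compression ½kx² = E ⇒ x = √(2E/k) = √(2 × 10.907/2900) = 0.08673 m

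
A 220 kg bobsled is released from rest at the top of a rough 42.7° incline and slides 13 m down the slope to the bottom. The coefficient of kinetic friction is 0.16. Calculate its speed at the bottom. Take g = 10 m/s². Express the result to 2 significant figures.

Energy: mgh = ½mv² + W_f, with h = L sinθ and W_f = μ_k (mg cosθ) L
mgh = mgL sinθ = (220)(10)(13)sin42.7° = 19395 J
W_f = μ_k mg cosθ · L = (0.16)(220)(10)cos42.7°·13 = 3363 J
½mv² = 19395 − 3363 = 16032 J
v = √(2 × 16032/220) = 12.07 m/s

v = 12 m/s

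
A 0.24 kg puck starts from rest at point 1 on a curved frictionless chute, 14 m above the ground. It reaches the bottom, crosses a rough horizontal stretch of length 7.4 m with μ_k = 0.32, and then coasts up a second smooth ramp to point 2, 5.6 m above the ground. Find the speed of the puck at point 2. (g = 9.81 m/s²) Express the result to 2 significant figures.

v = 11 m/s

Energy at 1: mgh₁ = (0.24)(9.81)(14) = 32.962 J
Friction loss: W_f = μ_k mg d = 5.575 J
At 2: ½mv² + mgh₂ = mgh₁ − W_f
½mv² = 32.962 − 5.575 − 13.185 = 14.202 J
v = √(2 × 14.202/0.24) = 10.88 m/s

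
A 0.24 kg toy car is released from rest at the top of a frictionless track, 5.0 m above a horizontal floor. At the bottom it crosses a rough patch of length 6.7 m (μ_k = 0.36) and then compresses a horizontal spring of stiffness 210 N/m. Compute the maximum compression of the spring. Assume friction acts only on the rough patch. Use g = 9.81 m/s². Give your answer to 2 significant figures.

Initial energy: E₁ = mgh = (0.24)(9.81)(5.0) = 11.772 J
Friction removes W_f = μ_k mg d = (0.36)(0.24)(9.81)(6.7) = 5.679 J
Energy reaching the spring: E = 11.772 − 5.679 = 6.0932 J
At max compression ½kx² = E ⇒ x = √(2E/k) = √(2 × 6.0932/210) = 0.2409 m

x = 0.24 m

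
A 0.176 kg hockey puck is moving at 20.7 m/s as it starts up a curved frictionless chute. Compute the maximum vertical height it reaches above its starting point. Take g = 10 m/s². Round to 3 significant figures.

Setting KE at the bottom equal to PE gained: ½mv² = mgh
h = v²/(2g) = 20.7²/(2 × 10) = 21.42 m

h = 21.4 m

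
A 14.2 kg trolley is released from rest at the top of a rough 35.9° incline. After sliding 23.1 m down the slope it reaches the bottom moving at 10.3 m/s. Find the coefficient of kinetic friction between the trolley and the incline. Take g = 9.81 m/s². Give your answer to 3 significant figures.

μ_k = 0.435

Energy balance down the incline: mg L sinθ − ½mv² = μ_k (mg cosθ) L
mgL sinθ = 1886.9 J; ½mv² = 753.24 J
W_f = 1886.9 − 753.24 = 1134 J
μ_k = W_f/(mg cosθ · L) = 1134/(112.8 × 23.1) = 0.4349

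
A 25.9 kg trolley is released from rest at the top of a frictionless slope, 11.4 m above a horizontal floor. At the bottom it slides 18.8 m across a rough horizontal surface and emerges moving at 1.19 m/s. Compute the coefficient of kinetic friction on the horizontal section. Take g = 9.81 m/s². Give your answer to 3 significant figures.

Energy bookkeeping (friction removes W_f = μ_k N d):
mgh = ½mv² + μ_k m g d
mgh = 2896.5 J; ½mv² = 18.338 J
W_f = 2896.5 − 18.338 = 2878 J
μ_k = W_f/(mg·d) = 2878/(254.1 × 18.8) = 0.6025

μ_k = 0.603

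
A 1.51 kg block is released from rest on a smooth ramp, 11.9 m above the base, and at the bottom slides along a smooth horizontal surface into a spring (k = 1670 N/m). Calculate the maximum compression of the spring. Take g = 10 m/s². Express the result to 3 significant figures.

x = 0.464 m

At max compression the block is momentarily at rest: mgh = ½kx²
x = √(2mgh/k) = √(2 × 1.51 × 10 × 11.9 / 1670) = 0.4639 m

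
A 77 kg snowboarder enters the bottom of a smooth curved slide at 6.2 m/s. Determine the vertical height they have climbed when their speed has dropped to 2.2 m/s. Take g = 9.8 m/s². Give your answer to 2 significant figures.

h = 1.7 m

Conservation of energy: ½mv₁² = ½mv₂² + mgh
h = (v₁² − v₂²)/(2g) = (6.2² − 2.2²)/(2 × 9.8) = 1.714 m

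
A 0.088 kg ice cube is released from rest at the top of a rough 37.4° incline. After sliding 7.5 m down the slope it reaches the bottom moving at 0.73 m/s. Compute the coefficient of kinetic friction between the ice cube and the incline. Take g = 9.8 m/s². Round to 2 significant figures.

μ_k = 0.76

mgh = ½mv² + μ_k (mg cosθ) L, with h = L sinθ
mgL sinθ = 3.9285 J; ½mv² = 0.023448 J
W_f = 3.9285 − 0.023448 = 3.905 J
μ_k = W_f/(mg cosθ · L) = 3.905/(0.6851 × 7.5) = 0.7600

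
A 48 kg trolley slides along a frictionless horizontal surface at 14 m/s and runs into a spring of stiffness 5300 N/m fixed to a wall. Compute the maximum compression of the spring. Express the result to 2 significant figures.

x = 1.3 m

Conservation of energy between contact and max compression: ½mv² = ½kx²
x = v√(m/k) = 14 × √(48/5300) = 1.332 m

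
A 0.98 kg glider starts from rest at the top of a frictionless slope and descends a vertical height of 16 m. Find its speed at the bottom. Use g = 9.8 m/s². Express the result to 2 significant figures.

Energy conservation between the two points: mgh = ½mv²
The mass cancels from both sides.
v = √(2gh) = √(2 × 9.8 × 16) = √313.60 = 17.71 m/s

v = 18 m/s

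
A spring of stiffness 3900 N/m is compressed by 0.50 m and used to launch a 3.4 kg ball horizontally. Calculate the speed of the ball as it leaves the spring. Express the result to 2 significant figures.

Conservation of energy: ½kx² = ½mv²
v = x√(k/m) = 0.50 × √(3900/3.4) = 16.93 m/s

v = 17 m/s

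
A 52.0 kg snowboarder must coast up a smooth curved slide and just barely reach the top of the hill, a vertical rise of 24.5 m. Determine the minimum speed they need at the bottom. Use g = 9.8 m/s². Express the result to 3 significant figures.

At the top they are momentarily at rest, so all KE converts to PE: ½mv² = mgh
v = √(2gh) = √(2 × 9.8 × 24.5) = 21.91 m/s

v = 21.9 m/s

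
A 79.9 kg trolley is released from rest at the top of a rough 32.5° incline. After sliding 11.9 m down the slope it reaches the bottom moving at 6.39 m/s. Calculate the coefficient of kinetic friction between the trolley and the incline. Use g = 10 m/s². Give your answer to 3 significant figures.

μ_k = 0.434

Energy balance down the incline: mg L sinθ − ½mv² = μ_k (mg cosθ) L
mgL sinθ = 5108.7 J; ½mv² = 1631.2 J
W_f = 5108.7 − 1631.2 = 3477 J
μ_k = W_f/(mg cosθ · L) = 3477/(673.9 × 11.9) = 0.4336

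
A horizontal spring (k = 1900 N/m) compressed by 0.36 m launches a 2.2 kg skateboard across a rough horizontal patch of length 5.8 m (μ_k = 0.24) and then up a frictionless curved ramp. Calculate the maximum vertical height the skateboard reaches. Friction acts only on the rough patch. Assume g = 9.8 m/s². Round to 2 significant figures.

Spring energy: E₀ = ½kx² = ½(1900)(0.36)² = 123.12 J
Friction: W_f = μ_k mg d = (0.24)(2.2)(9.8)(5.8) = 30.01 J
Energy at base of ramp: E = 123.12 − 30.01 = 93.108 J
At max height all remaining energy is PE: mgh = E ⇒ h = E/(mg) = 93.108/(2.2 × 9.8) = 4.319 m

h = 4.3 m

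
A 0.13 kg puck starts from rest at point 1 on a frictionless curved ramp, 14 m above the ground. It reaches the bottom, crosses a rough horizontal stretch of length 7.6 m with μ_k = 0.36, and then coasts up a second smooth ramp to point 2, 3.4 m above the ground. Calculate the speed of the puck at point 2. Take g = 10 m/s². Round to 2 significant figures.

v = 13 m/s

Energy at 1: mgh₁ = (0.13)(10)(14) = 18.200 J
Friction loss: W_f = μ_k mg d = 3.557 J
At 2: ½mv² + mgh₂ = mgh₁ − W_f
½mv² = 18.200 − 3.557 − 4.4200 = 10.223 J
v = √(2 × 10.223/0.13) = 12.54 m/s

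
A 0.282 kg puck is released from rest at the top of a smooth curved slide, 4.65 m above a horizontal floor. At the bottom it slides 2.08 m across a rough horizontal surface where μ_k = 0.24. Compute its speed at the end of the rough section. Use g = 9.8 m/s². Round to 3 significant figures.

v = 9.02 m/s

Energy bookkeeping (friction removes W_f = μ_k N d):
mgh = ½mv² + μ_k m g d
W_f = μ_k mg d = (0.24)(0.282)(9.8)(2.08) = 1.380 J
½mv² = mgh − W_f = 12.851 − 1.380 = 11.471 J
v = √(2 × 11.471/0.282) = 9.020 m/s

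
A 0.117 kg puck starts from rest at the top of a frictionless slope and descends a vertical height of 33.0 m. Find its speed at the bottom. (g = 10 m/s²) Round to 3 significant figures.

By conservation of mechanical energy, mgh = ½mv²
v = √(2gh) = √(2 × 10 × 33.0) = √660.00 = 25.69 m/s

v = 25.7 m/s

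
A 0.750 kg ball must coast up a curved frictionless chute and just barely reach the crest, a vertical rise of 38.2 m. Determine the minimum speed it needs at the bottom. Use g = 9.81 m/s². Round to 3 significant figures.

v = 27.4 m/s

At the top it is momentarily at rest, so all KE converts to PE: ½mv² = mgh
v = √(2gh) = √(2 × 9.81 × 38.2) = 27.38 m/s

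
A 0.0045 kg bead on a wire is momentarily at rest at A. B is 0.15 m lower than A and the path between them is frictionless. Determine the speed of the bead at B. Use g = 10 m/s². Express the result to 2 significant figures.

Mechanical energy is conserved (no friction): mgh = ½mv²
v = √(2gh) = √(2 × 10 × 0.15) = √3.0000 = 1.732 m/s

v = 1.7 m/s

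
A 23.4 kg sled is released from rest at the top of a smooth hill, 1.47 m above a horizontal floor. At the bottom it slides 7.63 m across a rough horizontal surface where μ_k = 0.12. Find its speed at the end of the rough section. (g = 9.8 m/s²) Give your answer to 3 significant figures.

v = 3.30 m/s

Applying the work–energy principle:
mgh = ½mv² + μ_k m g d
W_f = μ_k mg d = (0.12)(23.4)(9.8)(7.63) = 210.0 J
½mv² = mgh − W_f = 337.10 − 210.0 = 127.14 J
v = √(2 × 127.14/23.4) = 3.296 m/s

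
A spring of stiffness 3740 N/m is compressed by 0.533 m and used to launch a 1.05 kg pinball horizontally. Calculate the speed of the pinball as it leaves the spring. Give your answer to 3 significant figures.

The pinball leaves the spring when the spring is at natural length, so ½kx² = ½mv²
v = x√(k/m) = 0.533 × √(3740/1.05) = 31.81 m/s

v = 31.8 m/s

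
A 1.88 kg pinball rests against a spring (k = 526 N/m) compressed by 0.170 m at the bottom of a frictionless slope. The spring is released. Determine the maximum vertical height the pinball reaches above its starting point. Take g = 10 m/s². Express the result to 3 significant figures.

All spring PE becomes gravitational PE at the highest point: ½kx² = mgh
h = kx²/(2mg) = (526)(0.170)²/(2 × 1.88 × 10) = 0.4043 m

h = 0.404 m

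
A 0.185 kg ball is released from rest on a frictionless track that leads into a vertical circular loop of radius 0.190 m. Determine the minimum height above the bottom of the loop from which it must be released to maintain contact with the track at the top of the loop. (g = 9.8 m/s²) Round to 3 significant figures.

h = 0.475 m

At the top, for minimum speed gravity alone supplies the centripetal force: mg = mv_top²/r ⇒ v_top² = gr = 1.862 m²/s²
Energy conservation from release height h to the top (height 2r): mgh = ½mv_top² + mg(2r)
h = v_top²/(2g) + 2r = r/2 + 2r = 5r/2 = 0.4750 m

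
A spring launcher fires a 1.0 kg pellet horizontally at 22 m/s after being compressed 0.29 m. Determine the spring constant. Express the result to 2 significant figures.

k = 5800 N/m

Spring PE at full compression equals KE at release: ½kx² = ½mv²
k = mv²/x² = (1.0)(22)²/(0.29)² = 5755 N/m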